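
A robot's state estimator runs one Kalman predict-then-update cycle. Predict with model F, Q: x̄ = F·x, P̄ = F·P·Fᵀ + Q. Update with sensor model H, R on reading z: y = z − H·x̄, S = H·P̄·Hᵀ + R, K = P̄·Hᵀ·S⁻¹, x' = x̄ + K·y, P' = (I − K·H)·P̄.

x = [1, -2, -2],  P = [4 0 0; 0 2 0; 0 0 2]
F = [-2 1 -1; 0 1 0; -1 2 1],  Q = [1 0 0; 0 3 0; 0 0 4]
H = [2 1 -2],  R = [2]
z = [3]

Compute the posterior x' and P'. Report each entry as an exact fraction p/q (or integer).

x̄ = F·x = [-2, -2, -7]
P̄ = F·P·Fᵀ + Q = [21 2 10; 2 5 4; 10 4 18]
y = z − H·x̄ = [-5]
S = H·P̄·Hᵀ + R = [75]
K = P̄·Hᵀ·S⁻¹ = [8/25; 1/75; -4/25]
x' = x̄ + K·y = [-18/5, -31/15, -31/5]
P' = (I − K·H)·P̄ = [333/25 42/25 346/25; 42/25 374/75 104/25; 346/25 104/25 402/25]

x' = [-18/5, -31/15, -31/5]
P' = [333/25 42/25 346/25; 42/25 374/75 104/25; 346/25 104/25 402/25]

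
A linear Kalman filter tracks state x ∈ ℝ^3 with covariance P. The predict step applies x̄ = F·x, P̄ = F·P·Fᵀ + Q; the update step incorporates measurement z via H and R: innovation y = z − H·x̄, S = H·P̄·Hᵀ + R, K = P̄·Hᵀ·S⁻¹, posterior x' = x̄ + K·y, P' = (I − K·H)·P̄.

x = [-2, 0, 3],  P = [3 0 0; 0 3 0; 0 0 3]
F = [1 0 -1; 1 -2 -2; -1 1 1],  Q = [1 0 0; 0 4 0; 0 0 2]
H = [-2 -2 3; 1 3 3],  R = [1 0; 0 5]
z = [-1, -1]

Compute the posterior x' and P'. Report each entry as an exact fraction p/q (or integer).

x̄ = F·x = [-5, -8, 5]
P̄ = F·P·Fᵀ + Q = [7 9 -6; 9 31 -15; -6 -15 11]
y = z − H·x̄ = [-42, 13]
S = H·P̄·Hᵀ + R = [576 -200; -200 138]
K = P̄·Hᵀ·S⁻¹ = [-925/9872 -49/2468; -2925/19744 979/4936; 3375/19744 579/4936]
x' = x̄ + K·y = [-6529/4936, 7903/9872, -6461/9872]
P' = (I − K·H)·P̄ = [12995/4936 -15605/9872 6615/9872; -15605/9872 23227/19744 -6297/19744; 6615/9872 -6297/19744 5747/19744]

x' = [-6529/4936, 7903/9872, -6461/9872]
P' = [12995/4936 -15605/9872 6615/9872; -15605/9872 23227/19744 -6297/19744; 6615/9872 -6297/19744 5747/19744]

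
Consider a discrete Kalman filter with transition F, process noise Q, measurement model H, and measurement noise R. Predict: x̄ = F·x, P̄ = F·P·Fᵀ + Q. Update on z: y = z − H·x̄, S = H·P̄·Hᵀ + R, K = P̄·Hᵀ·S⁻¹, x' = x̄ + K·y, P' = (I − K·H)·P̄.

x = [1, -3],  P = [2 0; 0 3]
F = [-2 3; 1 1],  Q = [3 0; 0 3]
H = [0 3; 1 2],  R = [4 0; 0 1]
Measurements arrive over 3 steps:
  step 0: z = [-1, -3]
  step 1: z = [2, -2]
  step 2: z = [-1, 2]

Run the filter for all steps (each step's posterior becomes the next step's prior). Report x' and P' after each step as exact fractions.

step 0: x̄ = F·x = [-11, -2]
step 0: P̄ = F·P·Fᵀ + Q = [38 5; 5 8]
step 0: y = z − H·x̄ = [5, 12]
step 0: S = H·P̄·Hᵀ + R = [76 63; 63 91]
step 0: K = P̄·Hᵀ·S⁻¹ = [-237/421 2703/2947; 123/421 12/421]
step 0: x' = x̄ + K·y = [-8276/2947, -83/421]
step 0: P' = (I − K·H)·P̄ = [7127/2947 -316/421; -316/421 164/421]
step 1: x̄ = F·x = [14809/2947, -8857/2947]
step 1: P̄ = F·P·Fᵀ + Q = [74225/2947 -13022/2947; -13022/2947 12692/2947]
step 1: y = z − H·x̄ = [32465/2947, -427/421]
step 1: S = H·P̄·Hᵀ + R = [126016/2947 5298/421; 5298/421 10836/421]
step 1: K = P̄·Hᵀ·S⁻¹ = [-38377/66114 637969/694197; 9815/33057 1766/99171]
step 1: x' = x̄ + K·y = [-3195503/1388394, 24532/99171]
step 1: P' = (I − K·H)·P̄ = [1712525/694197 -76754/99171; -76754/99171 39260/99171]
step 2: x̄ = F·x = [3710675/694197, -316895/154266]
step 2: P̄ = F·P·Fᵀ + Q = [17853407/694197 -348652/77133; -348652/77133 110940/25711]
step 2: y = z − H·x̄ = [265473/51422, 75682/99171]
step 2: S = H·P̄·Hᵀ + R = [1101304/25711 45284/3673; 45284/3673 2568236/99171]
step 2: K = P̄·Hᵀ·S⁻¹ = [-96631083/166133780 76497097/83066890; 12346344/41533445 713223/41533445]
step 2: x' = x̄ + K·y = [1011834027/332267560, -42069051/83066890]
step 2: P' = (I − K·H)·P̄ = [205338541/83066890 -32210361/41533445; -32210361/41533445 16461792/41533445]

step 0: x' = [-8276/2947, -83/421], P' = [7127/2947 -316/421; -316/421 164/421]
step 1: x' = [-3195503/1388394, 24532/99171], P' = [1712525/694197 -76754/99171; -76754/99171 39260/99171]
step 2: x' = [1011834027/332267560, -42069051/83066890], P' = [205338541/83066890 -32210361/41533445; -32210361/41533445 16461792/41533445]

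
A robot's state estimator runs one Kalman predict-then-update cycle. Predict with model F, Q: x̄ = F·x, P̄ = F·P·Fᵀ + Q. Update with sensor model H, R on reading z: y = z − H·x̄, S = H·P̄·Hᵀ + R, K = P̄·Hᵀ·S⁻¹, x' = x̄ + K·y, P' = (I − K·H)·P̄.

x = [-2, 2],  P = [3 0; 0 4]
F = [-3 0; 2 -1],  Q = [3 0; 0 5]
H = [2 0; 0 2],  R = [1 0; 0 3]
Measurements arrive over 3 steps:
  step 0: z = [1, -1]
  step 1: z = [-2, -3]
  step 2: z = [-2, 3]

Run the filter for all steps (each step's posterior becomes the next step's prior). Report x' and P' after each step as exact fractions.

step 0: x̄ = F·x = [6, -6]
step 0: P̄ = F·P·Fᵀ + Q = [30 -18; -18 21]
step 0: y = z − H·x̄ = [-11, 11]
step 0: S = H·P̄·Hᵀ + R = [121 -72; -72 87]
step 0: K = P̄·Hᵀ·S⁻¹ = [876/1781 -12/1781; -36/1781 830/1781]
step 0: x' = x̄ + K·y = [918/1781, -1160/1781]
step 0: P' = (I − K·H)·P̄ = [438/1781 -18/1781; -18/1781 1245/1781]
step 1: x̄ = F·x = [-2754/1781, 2996/1781]
step 1: P̄ = F·P·Fᵀ + Q = [9285/1781 -2682/1781; -2682/1781 11974/1781]
step 1: y = z − H·x̄ = [1946/1781, -11335/1781]
step 1: S = H·P̄·Hᵀ + R = [38921/1781 -10728/1781; -10728/1781 53239/1781]
step 1: K = P̄·Hᵀ·S⁻¹ = [522798/1098835 -5364/1098835; -16092/1098835 491036/1098835]
step 1: x' = x̄ + K·y = [-1093782/1098835, -1294272/1098835]
step 1: P' = (I − K·H)·P̄ = [261399/1098835 -8046/1098835; -8046/1098835 736554/1098835]
step 2: x̄ = F·x = [3281346/1098835, -893292/1098835]
step 2: P̄ = F·P·Fᵀ + Q = [5649096/1098835 -1592532/1098835; -1592532/1098835 7308509/1098835]
step 2: y = z − H·x̄ = [-8760362/1098835, 5083089/1098835]
step 2: S = H·P̄·Hᵀ + R = [23695219/1098835 -6370128/1098835; -6370128/1098835 32530541/1098835]
step 2: K = P̄·Hᵀ·S⁻¹ = [316013808/664558157 -3185064/664558157; -9555192/664558157 296736250/664558157]
step 2: x' = x̄ + K·y = [-549618522/664558157, 908597946/664558157]
step 2: P' = (I − K·H)·P̄ = [158006904/664558157 -4777596/664558157; -4777596/664558157 445104375/664558157]

step 0: x' = [918/1781, -1160/1781], P' = [438/1781 -18/1781; -18/1781 1245/1781]
step 1: x' = [-1093782/1098835, -1294272/1098835], P' = [261399/1098835 -8046/1098835; -8046/1098835 736554/1098835]
step 2: x' = [-549618522/664558157, 908597946/664558157], P' = [158006904/664558157 -4777596/664558157; -4777596/664558157 445104375/664558157]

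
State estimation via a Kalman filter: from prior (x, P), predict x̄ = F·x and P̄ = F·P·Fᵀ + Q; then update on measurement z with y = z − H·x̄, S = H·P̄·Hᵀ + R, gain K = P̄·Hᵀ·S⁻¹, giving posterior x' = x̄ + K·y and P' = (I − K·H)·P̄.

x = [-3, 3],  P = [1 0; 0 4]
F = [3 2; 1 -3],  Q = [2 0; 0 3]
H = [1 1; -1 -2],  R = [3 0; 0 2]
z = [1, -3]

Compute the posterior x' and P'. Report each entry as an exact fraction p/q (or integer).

x̄ = F·x = [-3, -12]
P̄ = F·P·Fᵀ + Q = [27 -21; -21 40]
y = z − H·x̄ = [16, -30]
S = H·P̄·Hᵀ + R = [28 -44; -44 105]
K = P̄·Hᵀ·S⁻¹ = [645/502 171/251; -601/1004 -204/251]
x' = x̄ + K·y = [-723/251, 704/251]
P' = (I − K·H)·P̄ = [2277/251 -2619/502; -2619/502 3435/1004]

x' = [-723/251, 704/251]
P' = [2277/251 -2619/502; -2619/502 3435/1004]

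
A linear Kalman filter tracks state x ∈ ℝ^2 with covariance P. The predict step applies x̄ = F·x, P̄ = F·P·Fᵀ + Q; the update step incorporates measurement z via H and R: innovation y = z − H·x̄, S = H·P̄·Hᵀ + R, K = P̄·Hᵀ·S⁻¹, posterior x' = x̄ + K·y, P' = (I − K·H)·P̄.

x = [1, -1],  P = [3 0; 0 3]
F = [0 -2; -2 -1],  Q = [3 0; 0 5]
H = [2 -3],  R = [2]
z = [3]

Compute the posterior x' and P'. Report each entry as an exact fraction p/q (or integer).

x' = [146/85, 11/85]
P' = [1203/85 798/85; 798/85 548/85]

x̄ = F·x = [2, -1]
P̄ = F·P·Fᵀ + Q = [15 6; 6 20]
y = z − H·x̄ = [-4]
S = H·P̄·Hᵀ + R = [170]
K = P̄·Hᵀ·S⁻¹ = [6/85; -24/85]
x' = x̄ + K·y = [146/85, 11/85]
P' = (I − K·H)·P̄ = [1203/85 798/85; 798/85 548/85]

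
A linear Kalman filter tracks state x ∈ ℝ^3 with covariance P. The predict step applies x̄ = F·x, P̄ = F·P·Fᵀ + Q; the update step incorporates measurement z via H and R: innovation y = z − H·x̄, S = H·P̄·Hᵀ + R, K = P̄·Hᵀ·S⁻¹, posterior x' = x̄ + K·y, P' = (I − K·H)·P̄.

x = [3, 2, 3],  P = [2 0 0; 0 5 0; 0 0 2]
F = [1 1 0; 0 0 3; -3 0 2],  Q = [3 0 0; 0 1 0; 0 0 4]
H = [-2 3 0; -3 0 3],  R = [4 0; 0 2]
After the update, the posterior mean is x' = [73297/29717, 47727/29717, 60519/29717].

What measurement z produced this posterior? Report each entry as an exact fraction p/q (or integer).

z = [-1, -1]

x̄ = F·x = [5, 9, -3]
P̄ = F·P·Fᵀ + Q = [10 0 -6; 0 19 12; -6 12 30]
S = H·P̄·Hᵀ + R = [215 204; 204 470]
K = P̄·Hᵀ·S⁻¹ = [196/29717 -3120/29717; 9723/29717 -1944/29717; 264/29717 6714/29717]
x' − x̄ = [-75288/29717, -219726/29717, 149670/29717] = K·y
y = (KᵀK)⁻¹·Kᵀ·(x' − x̄) = [-18, 23]
z = y + H·x̄ = [-18, 23] + [17, -24] = [-1, -1]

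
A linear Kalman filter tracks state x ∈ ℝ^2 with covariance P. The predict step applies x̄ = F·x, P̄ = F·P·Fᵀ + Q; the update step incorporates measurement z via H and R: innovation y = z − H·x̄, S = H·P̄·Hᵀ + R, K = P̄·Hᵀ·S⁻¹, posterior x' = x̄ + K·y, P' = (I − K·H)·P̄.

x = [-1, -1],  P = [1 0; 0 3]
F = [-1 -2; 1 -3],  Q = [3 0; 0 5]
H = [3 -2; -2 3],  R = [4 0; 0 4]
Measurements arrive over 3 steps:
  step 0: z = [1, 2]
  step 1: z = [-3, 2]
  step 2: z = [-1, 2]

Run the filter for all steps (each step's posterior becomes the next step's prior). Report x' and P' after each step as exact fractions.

step 0: x̄ = F·x = [3, 2]
step 0: P̄ = F·P·Fᵀ + Q = [16 17; 17 33]
step 0: y = z − H·x̄ = [-4, 2]
step 0: S = H·P̄·Hᵀ + R = [76 -73; -73 161]
step 0: K = P̄·Hᵀ·S⁻¹ = [3641/6907 2466/6907; 2330/6907 3845/6907]
step 0: x' = x̄ + K·y = [11089/6907, 12184/6907]
step 0: P' = (I − K·H)·P̄ = [12684/6907 11744/6907; 11744/6907 12956/6907]
step 1: x̄ = F·x = [-35457/6907, -25463/6907]
step 1: P̄ = F·P·Fᵀ + Q = [132205/6907 76796/6907; 76796/6907 93359/6907]
step 1: y = z − H·x̄ = [34724/6907, 19289/6907]
step 1: S = H·P̄·Hᵀ + R = [669357/6907 -355036/6907; -355036/6907 475127/6907]
step 1: K = P̄·Hᵀ·S⁻¹ = [14968547/27794849 9194882/27794849; 9505650/27794849 14502395/27794849]
step 1: x' = x̄ + K·y = [-41753881/27794849, -14178276/27794849]
step 1: P' = (I − K·H)·P̄ = [50636324/27794849 46017392/27794849; 46017392/27794849 50014788/27794849]
step 2: x̄ = F·x = [70110433/27794849, 780947/27794849]
step 2: P̄ = F·P·Fᵀ + Q = [518149591/27794849 295469796/27794849; 295469796/27794849 363639309/27794849]
step 2: y = z − H·x̄ = [-236564254/27794849, 193467723/27794849]
step 2: S = H·P̄·Hᵀ + R = [2683445399/27794849 -1449626052/27794849; -1449626052/27794849 1910893989/27794849]
step 2: K = P̄·Hᵀ·S⁻¹ = [19474588643/36294062881 35780260294/108882188643; 12338780850/36294062881 18856547515/36294062881]
step 2: x' = x̄ + K·y = [8816121245/36294062881, 27255502048/36294062881]
step 2: P' = (I − K·H)·P̄ = [197465454700/108882188643 59783550064/36294062881; 59783550064/36294062881 64997763396/36294062881]

step 0: x' = [11089/6907, 12184/6907], P' = [12684/6907 11744/6907; 11744/6907 12956/6907]
step 1: x' = [-41753881/27794849, -14178276/27794849], P' = [50636324/27794849 46017392/27794849; 46017392/27794849 50014788/27794849]
step 2: x' = [8816121245/36294062881, 27255502048/36294062881], P' = [197465454700/108882188643 59783550064/36294062881; 59783550064/36294062881 64997763396/36294062881]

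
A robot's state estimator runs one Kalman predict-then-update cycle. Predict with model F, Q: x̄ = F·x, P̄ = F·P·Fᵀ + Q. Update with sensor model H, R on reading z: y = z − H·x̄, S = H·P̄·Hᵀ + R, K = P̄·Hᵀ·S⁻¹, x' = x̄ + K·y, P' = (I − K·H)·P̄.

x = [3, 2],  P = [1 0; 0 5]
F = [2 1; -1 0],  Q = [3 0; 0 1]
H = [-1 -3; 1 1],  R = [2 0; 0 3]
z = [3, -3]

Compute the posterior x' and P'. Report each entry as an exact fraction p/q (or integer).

x' = [51/40, -33/20]
P' = [163/40 -29/20; -29/20 7/10]

x̄ = F·x = [8, -3]
P̄ = F·P·Fᵀ + Q = [12 -2; -2 2]
y = z − H·x̄ = [2, -8]
S = H·P̄·Hᵀ + R = [20 -10; -10 13]
K = P̄·Hᵀ·S⁻¹ = [11/80 7/8; -13/40 -1/4]
x' = x̄ + K·y = [51/40, -33/20]
P' = (I − K·H)·P̄ = [163/40 -29/20; -29/20 7/10]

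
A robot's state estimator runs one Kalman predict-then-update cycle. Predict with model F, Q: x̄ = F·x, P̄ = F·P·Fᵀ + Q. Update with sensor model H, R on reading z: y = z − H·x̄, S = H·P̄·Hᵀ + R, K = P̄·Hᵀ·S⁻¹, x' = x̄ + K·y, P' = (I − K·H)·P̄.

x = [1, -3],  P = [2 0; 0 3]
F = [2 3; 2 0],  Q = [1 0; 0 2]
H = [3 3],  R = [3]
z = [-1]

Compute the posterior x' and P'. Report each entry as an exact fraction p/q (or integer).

x̄ = F·x = [-7, 2]
P̄ = F·P·Fᵀ + Q = [36 8; 8 10]
y = z − H·x̄ = [14]
S = H·P̄·Hᵀ + R = [561]
K = P̄·Hᵀ·S⁻¹ = [4/17; 18/187]
x' = x̄ + K·y = [-63/17, 626/187]
P' = (I − K·H)·P̄ = [84/17 -80/17; -80/17 898/187]

x' = [-63/17, 626/187]
P' = [84/17 -80/17; -80/17 898/187]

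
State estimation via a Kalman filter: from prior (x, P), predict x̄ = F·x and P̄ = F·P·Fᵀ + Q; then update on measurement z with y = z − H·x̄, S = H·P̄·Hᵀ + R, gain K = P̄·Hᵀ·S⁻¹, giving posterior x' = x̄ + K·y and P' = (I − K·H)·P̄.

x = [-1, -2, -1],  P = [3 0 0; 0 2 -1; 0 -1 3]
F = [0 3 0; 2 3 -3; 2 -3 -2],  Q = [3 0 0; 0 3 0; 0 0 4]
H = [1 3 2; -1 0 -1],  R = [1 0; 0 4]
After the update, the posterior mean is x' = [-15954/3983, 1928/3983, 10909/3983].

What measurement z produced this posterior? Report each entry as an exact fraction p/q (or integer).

z = [3, 3]

x̄ = F·x = [-6, -5, 6]
P̄ = F·P·Fᵀ + Q = [21 27 -12; 27 78 9; -12 9 34]
S = H·P̄·Hᵀ + R = [1082 -161; -161 35]
K = P̄·Hᵀ·S⁻¹ = [61/569 940/3983; 189/569 1989/3983; -91/1707 -10441/11949]
x' − x̄ = [7944/3983, 21843/3983, -12989/3983] = K·y
y = (KᵀK)⁻¹·Kᵀ·(x' − x̄) = [12, 3]
z = y + H·x̄ = [12, 3] + [-9, 0] = [3, 3]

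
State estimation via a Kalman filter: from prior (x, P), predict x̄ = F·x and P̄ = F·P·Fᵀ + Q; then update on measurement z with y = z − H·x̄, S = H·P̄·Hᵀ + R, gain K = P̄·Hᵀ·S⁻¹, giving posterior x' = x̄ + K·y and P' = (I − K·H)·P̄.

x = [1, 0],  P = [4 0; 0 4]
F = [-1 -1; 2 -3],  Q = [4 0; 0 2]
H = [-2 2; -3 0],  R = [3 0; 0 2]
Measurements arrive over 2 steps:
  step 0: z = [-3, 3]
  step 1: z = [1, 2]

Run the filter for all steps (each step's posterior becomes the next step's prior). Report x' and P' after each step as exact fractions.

step 0: x' = [-11629/11773, -28546/11773], P' = [2564/11773 2540/11773; 2540/11773 11222/11773]
step 1: x' = [-4832801/10401656, 3571991/10401656], P' = [1103761/5200828 1051441/5200828; 1051441/5200828 4552585/5200828]

step 0: x̄ = F·x = [-1, 2]
step 0: P̄ = F·P·Fᵀ + Q = [12 4; 4 54]
step 0: y = z − H·x̄ = [-9, 0]
step 0: S = H·P̄·Hᵀ + R = [235 48; 48 110]
step 0: K = P̄·Hᵀ·S⁻¹ = [-16/11773 -3846/11773; 5788/11773 -3810/11773]
step 0: x' = x̄ + K·y = [-11629/11773, -28546/11773]
step 0: P' = (I − K·H)·P̄ = [2564/11773 2540/11773; 2540/11773 11222/11773]
step 1: x̄ = F·x = [40175/11773, 62380/11773]
step 1: P̄ = F·P·Fᵀ + Q = [65958/11773 31078/11773; 31078/11773 104320/11773]
step 1: y = z − H·x̄ = [-32637/11773, 144071/11773]
step 1: S = H·P̄·Hᵀ + R = [467807/11773 209280/11773; 209280/11773 617168/11773]
step 1: K = P̄·Hᵀ·S⁻¹ = [-8720/1300207 -3311283/10401656; 583524/1300207 -3154323/10401656]
step 1: x' = x̄ + K·y = [-4832801/10401656, 3571991/10401656]
step 1: P' = (I − K·H)·P̄ = [1103761/5200828 1051441/5200828; 1051441/5200828 4552585/5200828]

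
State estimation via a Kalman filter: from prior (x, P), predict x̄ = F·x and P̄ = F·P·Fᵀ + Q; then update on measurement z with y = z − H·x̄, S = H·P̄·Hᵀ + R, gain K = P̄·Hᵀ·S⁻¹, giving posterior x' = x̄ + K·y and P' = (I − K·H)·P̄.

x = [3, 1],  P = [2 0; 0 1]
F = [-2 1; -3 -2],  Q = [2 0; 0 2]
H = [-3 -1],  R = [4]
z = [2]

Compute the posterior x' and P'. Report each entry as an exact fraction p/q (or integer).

x̄ = F·x = [-5, -11]
P̄ = F·P·Fᵀ + Q = [11 10; 10 24]
y = z − H·x̄ = [-24]
S = H·P̄·Hᵀ + R = [187]
K = P̄·Hᵀ·S⁻¹ = [-43/187; -54/187]
x' = x̄ + K·y = [97/187, -761/187]
P' = (I − K·H)·P̄ = [208/187 -452/187; -452/187 1572/187]

x' = [97/187, -761/187]
P' = [208/187 -452/187; -452/187 1572/187]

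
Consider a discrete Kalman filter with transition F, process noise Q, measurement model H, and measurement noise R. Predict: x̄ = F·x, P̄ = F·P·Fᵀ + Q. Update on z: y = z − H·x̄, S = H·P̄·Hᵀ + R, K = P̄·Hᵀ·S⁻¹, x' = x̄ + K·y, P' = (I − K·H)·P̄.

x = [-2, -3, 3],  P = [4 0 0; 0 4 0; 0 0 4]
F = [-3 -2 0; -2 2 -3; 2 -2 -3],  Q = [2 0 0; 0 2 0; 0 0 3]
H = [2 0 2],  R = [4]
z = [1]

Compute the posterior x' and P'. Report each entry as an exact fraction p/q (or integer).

x' = [1113/110, -632/55, -2107/220]
P' = [1912/55 164/55 -1889/55; 164/55 3778/55 -158/55; -1889/55 -158/55 3841/110]

x̄ = F·x = [12, -11, -7]
P̄ = F·P·Fᵀ + Q = [54 8 -8; 8 70 4; -8 4 71]
y = z − H·x̄ = [-9]
S = H·P̄·Hᵀ + R = [440]
K = P̄·Hᵀ·S⁻¹ = [23/110; 3/55; 63/220]
x' = x̄ + K·y = [1113/110, -632/55, -2107/220]
P' = (I − K·H)·P̄ = [1912/55 164/55 -1889/55; 164/55 3778/55 -158/55; -1889/55 -158/55 3841/110]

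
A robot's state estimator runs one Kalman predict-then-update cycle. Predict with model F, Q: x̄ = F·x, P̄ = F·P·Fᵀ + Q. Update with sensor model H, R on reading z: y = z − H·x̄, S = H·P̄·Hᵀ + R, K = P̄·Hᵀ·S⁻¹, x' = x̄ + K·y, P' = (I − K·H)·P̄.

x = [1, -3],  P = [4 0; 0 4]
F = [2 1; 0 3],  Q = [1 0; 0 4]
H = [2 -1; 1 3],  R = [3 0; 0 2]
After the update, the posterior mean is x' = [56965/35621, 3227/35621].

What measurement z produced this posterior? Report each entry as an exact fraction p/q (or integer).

z = [3, 2]

x̄ = F·x = [-1, -9]
P̄ = F·P·Fᵀ + Q = [21 12; 12 40]
S = H·P̄·Hᵀ + R = [79 -18; -18 455]
K = P̄·Hᵀ·S⁻¹ = [14676/35621 5043/35621; -4904/35621 10140/35621]
x' − x̄ = [92586/35621, 323816/35621] = K·y
y = (KᵀK)⁻¹·Kᵀ·(x' − x̄) = [-4, 30]
z = y + H·x̄ = [-4, 30] + [7, -28] = [3, 2]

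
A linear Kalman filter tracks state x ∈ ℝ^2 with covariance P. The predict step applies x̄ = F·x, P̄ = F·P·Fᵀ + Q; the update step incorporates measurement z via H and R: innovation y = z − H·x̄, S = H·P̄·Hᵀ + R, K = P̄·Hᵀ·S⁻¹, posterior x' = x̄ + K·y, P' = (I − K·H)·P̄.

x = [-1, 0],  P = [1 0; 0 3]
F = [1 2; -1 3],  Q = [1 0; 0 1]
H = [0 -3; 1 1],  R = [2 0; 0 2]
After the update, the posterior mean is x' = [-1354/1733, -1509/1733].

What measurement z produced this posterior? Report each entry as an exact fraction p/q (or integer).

x̄ = F·x = [-1, 1]
P̄ = F·P·Fᵀ + Q = [14 17; 17 29]
S = H·P̄·Hᵀ + R = [263 -138; -138 79]
K = P̄·Hᵀ·S⁻¹ = [249/1733 1115/1733; -525/1733 92/1733]
x' − x̄ = [379/1733, -3242/1733] = K·y
y = (KᵀK)⁻¹·Kᵀ·(x' − x̄) = [6, -1]
z = y + H·x̄ = [6, -1] + [-3, 0] = [3, -1]

z = [3, -1]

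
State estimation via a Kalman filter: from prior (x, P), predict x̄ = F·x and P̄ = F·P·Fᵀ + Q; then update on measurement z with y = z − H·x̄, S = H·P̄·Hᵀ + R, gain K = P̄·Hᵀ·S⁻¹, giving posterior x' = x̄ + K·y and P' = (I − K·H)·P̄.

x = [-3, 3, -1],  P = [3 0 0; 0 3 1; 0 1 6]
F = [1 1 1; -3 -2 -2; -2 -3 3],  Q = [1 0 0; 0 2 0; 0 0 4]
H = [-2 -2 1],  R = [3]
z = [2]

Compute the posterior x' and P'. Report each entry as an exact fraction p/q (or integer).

x' = [193/87, -79/29, 62/87]
P' = [1385/174 -409/29 -2033/174; -409/29 941/29 1022/29; -2033/174 1022/29 8417/174]

x̄ = F·x = [-1, 5, -6]
P̄ = F·P·Fᵀ + Q = [15 -31 3; -31 73 0; 3 0 79]
y = z − H·x̄ = [16]
S = H·P̄·Hᵀ + R = [174]
K = P̄·Hᵀ·S⁻¹ = [35/174; -14/29; 73/174]
x' = x̄ + K·y = [193/87, -79/29, 62/87]
P' = (I − K·H)·P̄ = [1385/174 -409/29 -2033/174; -409/29 941/29 1022/29; -2033/174 1022/29 8417/174]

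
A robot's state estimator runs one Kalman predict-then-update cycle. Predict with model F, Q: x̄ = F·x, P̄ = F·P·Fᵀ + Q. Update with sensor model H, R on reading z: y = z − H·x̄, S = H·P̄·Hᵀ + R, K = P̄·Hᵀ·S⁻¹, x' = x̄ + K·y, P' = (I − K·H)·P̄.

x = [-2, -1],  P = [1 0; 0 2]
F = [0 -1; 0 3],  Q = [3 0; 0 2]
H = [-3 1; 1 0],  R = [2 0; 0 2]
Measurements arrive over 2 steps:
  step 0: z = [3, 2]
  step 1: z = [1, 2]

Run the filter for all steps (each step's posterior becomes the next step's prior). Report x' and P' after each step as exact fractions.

step 0: x' = [-3/35, 15/7], P' = [37/70 9/7; 9/7 34/7]
step 1: x' = [608/1005, 179/67], P' = [569/1005 96/67; 96/67 364/67]

step 0: x̄ = F·x = [1, -3]
step 0: P̄ = F·P·Fᵀ + Q = [5 -6; -6 20]
step 0: y = z − H·x̄ = [9, 1]
step 0: S = H·P̄·Hᵀ + R = [103 -21; -21 7]
step 0: K = P̄·Hᵀ·S⁻¹ = [-3/20 37/140; 1/2 9/14]
step 0: x' = x̄ + K·y = [-3/35, 15/7]
step 0: P' = (I − K·H)·P̄ = [37/70 9/7; 9/7 34/7]
step 1: x̄ = F·x = [-15/7, 45/7]
step 1: P̄ = F·P·Fᵀ + Q = [55/7 -102/7; -102/7 320/7]
step 1: y = z − H·x̄ = [-83/7, 29/7]
step 1: S = H·P̄·Hᵀ + R = [1441/7 -267/7; -267/7 69/7]
step 1: K = P̄·Hᵀ·S⁻¹ = [-89/670 569/2010; 38/67 48/67]
step 1: x' = x̄ + K·y = [608/1005, 179/67]
step 1: P' = (I − K·H)·P̄ = [569/1005 96/67; 96/67 364/67]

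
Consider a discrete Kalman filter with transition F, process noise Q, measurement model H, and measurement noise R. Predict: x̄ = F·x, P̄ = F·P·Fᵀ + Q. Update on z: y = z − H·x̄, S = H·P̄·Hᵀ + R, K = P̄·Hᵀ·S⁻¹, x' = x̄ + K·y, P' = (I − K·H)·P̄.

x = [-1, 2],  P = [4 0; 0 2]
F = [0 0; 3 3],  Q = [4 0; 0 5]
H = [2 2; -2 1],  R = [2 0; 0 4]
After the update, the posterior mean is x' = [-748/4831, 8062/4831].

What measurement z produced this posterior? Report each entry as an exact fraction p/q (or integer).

z = [3, 2]

x̄ = F·x = [0, 3]
P̄ = F·P·Fᵀ + Q = [4 0; 0 59]
S = H·P̄·Hᵀ + R = [254 102; 102 79]
K = P̄·Hᵀ·S⁻¹ = [724/4831 -1424/4831; 1652/4831 1475/4831]
x' − x̄ = [-748/4831, -6431/4831] = K·y
y = (KᵀK)⁻¹·Kᵀ·(x' − x̄) = [-3, -1]
z = y + H·x̄ = [-3, -1] + [6, 3] = [3, 2]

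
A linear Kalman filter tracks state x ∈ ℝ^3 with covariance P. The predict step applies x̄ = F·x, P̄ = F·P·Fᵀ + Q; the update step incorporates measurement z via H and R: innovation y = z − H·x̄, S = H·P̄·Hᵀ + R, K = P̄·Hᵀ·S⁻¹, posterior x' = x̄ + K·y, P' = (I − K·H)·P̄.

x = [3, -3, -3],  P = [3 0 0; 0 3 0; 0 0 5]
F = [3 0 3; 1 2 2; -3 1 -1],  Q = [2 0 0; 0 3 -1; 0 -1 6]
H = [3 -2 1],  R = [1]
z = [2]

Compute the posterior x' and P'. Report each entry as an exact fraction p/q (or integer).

x̄ = F·x = [0, -9, -9]
P̄ = F·P·Fᵀ + Q = [74 39 -42; 39 38 -14; -42 -14 41]
y = z − H·x̄ = [-7]
S = H·P̄·Hᵀ + R = [196]
K = P̄·Hᵀ·S⁻¹ = [51/98; 27/196; -57/196]
x' = x̄ + K·y = [-51/14, -279/28, -195/28]
P' = (I − K·H)·P̄ = [1025/49 2445/98 -1209/98; 2445/98 6719/196 -1205/196; -1209/98 -1205/196 4787/196]

x' = [-51/14, -279/28, -195/28]
P' = [1025/49 2445/98 -1209/98; 2445/98 6719/196 -1205/196; -1209/98 -1205/196 4787/196]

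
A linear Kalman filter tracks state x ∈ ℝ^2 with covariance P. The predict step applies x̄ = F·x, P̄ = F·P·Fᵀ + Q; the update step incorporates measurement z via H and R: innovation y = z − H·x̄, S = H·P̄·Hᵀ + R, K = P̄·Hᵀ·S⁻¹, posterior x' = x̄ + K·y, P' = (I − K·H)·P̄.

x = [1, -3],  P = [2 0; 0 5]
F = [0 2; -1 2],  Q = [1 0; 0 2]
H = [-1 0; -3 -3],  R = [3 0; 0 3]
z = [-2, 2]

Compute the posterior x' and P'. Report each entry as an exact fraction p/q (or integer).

x' = [203/367, -437/367]
P' = [333/367 -292/367; -292/367 1112/1101]

x̄ = F·x = [-6, -7]
P̄ = F·P·Fᵀ + Q = [21 20; 20 24]
y = z − H·x̄ = [-8, -37]
S = H·P̄·Hᵀ + R = [24 123; 123 768]
K = P̄·Hᵀ·S⁻¹ = [-111/367 -41/367; 292/1101 -236/1101]
x' = x̄ + K·y = [203/367, -437/367]
P' = (I − K·H)·P̄ = [333/367 -292/367; -292/367 1112/1101]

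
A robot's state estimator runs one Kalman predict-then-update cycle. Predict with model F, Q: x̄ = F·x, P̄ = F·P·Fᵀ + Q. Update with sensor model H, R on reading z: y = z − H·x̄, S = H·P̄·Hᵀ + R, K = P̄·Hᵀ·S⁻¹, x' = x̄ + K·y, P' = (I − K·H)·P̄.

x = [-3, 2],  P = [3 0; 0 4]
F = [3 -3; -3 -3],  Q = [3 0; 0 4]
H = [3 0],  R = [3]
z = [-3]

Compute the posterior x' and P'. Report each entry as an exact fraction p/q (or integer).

x' = [-213/199, 975/199]
P' = [66/199 9/199; 9/199 13090/199]

x̄ = F·x = [-15, 3]
P̄ = F·P·Fᵀ + Q = [66 9; 9 67]
y = z − H·x̄ = [42]
S = H·P̄·Hᵀ + R = [597]
K = P̄·Hᵀ·S⁻¹ = [66/199; 9/199]
x' = x̄ + K·y = [-213/199, 975/199]
P' = (I − K·H)·P̄ = [66/199 9/199; 9/199 13090/199]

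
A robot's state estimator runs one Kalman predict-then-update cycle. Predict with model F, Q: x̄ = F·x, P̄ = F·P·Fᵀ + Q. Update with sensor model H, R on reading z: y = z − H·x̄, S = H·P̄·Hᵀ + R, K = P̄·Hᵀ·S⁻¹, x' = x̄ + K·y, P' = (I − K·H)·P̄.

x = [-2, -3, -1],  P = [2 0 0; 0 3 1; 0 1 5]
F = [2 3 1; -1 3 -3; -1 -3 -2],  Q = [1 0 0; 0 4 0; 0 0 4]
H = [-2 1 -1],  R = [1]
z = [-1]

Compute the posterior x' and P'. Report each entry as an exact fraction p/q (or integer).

x' = [-42/5, -52/5, 109/15]
P' = [137/5 122/5 -449/15; 122/5 172/5 -224/15; -449/15 -224/15 4001/90]

x̄ = F·x = [-14, -4, 13]
P̄ = F·P·Fᵀ + Q = [47 2 -50; 2 60 8; -50 8 65]
y = z − H·x̄ = [-12]
S = H·P̄·Hᵀ + R = [90]
K = P̄·Hᵀ·S⁻¹ = [-7/15; 8/15; 43/90]
x' = x̄ + K·y = [-42/5, -52/5, 109/15]
P' = (I − K·H)·P̄ = [137/5 122/5 -449/15; 122/5 172/5 -224/15; -449/15 -224/15 4001/90]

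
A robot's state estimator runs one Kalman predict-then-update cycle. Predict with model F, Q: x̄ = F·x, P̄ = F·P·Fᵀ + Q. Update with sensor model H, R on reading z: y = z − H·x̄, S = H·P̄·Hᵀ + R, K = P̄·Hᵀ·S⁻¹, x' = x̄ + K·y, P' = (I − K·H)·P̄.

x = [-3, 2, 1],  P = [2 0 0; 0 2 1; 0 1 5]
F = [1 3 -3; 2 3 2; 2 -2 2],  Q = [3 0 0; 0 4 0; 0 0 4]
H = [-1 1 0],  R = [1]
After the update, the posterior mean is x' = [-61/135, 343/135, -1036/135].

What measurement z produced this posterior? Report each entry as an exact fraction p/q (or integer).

z = [3]

x̄ = F·x = [0, 2, -8]
P̄ = F·P·Fᵀ + Q = [50 -11 -26; -11 62 18; -26 18 32]
S = H·P̄·Hᵀ + R = [135]
K = P̄·Hᵀ·S⁻¹ = [-61/135; 73/135; 44/135]
x' − x̄ = [-61/135, 73/135, 44/135] = K·y
y = (KᵀK)⁻¹·Kᵀ·(x' − x̄) = [1]
z = y + H·x̄ = [1] + [2] = [3]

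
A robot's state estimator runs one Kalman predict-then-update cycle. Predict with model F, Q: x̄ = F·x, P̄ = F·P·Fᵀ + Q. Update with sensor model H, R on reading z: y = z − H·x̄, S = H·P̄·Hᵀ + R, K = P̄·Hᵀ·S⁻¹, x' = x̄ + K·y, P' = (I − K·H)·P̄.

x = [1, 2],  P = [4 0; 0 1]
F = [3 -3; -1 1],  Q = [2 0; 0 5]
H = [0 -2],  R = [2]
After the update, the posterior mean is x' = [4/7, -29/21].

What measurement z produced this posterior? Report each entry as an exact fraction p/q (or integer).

x̄ = F·x = [-3, 1]
P̄ = F·P·Fᵀ + Q = [47 -15; -15 10]
S = H·P̄·Hᵀ + R = [42]
K = P̄·Hᵀ·S⁻¹ = [5/7; -10/21]
x' − x̄ = [25/7, -50/21] = K·y
y = (KᵀK)⁻¹·Kᵀ·(x' − x̄) = [5]
z = y + H·x̄ = [5] + [-2] = [3]

z = [3]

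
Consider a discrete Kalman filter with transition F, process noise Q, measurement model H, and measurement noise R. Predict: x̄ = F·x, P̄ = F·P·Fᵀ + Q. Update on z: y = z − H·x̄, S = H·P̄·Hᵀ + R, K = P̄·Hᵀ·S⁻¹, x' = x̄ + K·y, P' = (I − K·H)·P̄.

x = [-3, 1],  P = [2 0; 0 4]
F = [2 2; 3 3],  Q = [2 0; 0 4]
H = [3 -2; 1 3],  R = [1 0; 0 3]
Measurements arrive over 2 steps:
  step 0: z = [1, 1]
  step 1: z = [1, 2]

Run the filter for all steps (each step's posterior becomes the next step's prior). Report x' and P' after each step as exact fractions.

step 0: x' = [11284/26521, 4256/26521], P' = [4530/26521 3288/26521; 3288/26521 6110/26521]
step 1: x' = [6077450/9306781, 4510436/9306781], P' = [1555770/9306781 1115688/9306781; 1115688/9306781 191020/846071]

step 0: x̄ = F·x = [-4, -6]
step 0: P̄ = F·P·Fᵀ + Q = [26 36; 36 58]
step 0: y = z − H·x̄ = [1, 23]
step 0: S = H·P̄·Hᵀ + R = [35 -18; -18 767]
step 0: K = P̄·Hᵀ·S⁻¹ = [7014/26521 4798/26521; -2356/26521 7206/26521]
step 0: x' = x̄ + K·y = [11284/26521, 4256/26521]
step 0: P' = (I − K·H)·P̄ = [4530/26521 3288/26521; 3288/26521 6110/26521]
step 1: x̄ = F·x = [31080/26521, 46620/26521]
step 1: P̄ = F·P·Fᵀ + Q = [121906/26521 103296/26521; 103296/26521 261028/26521]
step 1: y = z − H·x̄ = [1, -10718/2411]
step 1: S = H·P̄·Hᵀ + R = [35 -18; -18 288227/2411]
step 1: K = P̄·Hᵀ·S⁻¹ = [2435934/9306781 1634278/9306781; -855376/9306781 2473116/9306781]
step 1: x' = x̄ + K·y = [6077450/9306781, 4510436/9306781]
step 1: P' = (I − K·H)·P̄ = [1555770/9306781 1115688/9306781; 1115688/9306781 191020/846071]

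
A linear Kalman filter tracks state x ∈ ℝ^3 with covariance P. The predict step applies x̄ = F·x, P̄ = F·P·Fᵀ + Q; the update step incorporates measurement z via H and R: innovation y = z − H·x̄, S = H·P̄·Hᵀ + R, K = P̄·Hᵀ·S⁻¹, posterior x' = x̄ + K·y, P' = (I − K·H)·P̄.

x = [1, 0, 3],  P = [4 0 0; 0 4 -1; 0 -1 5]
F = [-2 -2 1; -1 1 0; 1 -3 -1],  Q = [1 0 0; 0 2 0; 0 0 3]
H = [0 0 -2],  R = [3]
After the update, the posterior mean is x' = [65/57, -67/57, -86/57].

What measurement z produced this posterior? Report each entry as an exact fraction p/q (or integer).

z = [3]

x̄ = F·x = [1, -1, -2]
P̄ = F·P·Fᵀ + Q = [42 -1 12; -1 10 -15; 12 -15 42]
S = H·P̄·Hᵀ + R = [171]
K = P̄·Hᵀ·S⁻¹ = [-8/57; 10/57; -28/57]
x' − x̄ = [8/57, -10/57, 28/57] = K·y
y = (KᵀK)⁻¹·Kᵀ·(x' − x̄) = [-1]
z = y + H·x̄ = [-1] + [4] = [3]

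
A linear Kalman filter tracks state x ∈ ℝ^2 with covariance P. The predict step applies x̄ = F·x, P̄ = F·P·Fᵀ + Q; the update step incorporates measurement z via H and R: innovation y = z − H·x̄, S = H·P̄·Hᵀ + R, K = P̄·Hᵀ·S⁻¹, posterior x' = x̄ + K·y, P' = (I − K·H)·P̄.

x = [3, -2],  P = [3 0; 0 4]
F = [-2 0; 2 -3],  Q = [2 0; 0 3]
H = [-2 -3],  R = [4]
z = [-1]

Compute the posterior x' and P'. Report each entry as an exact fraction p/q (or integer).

x' = [-2066/375, 511/125]
P' = [5186/375 -1156/125; -1156/125 828/125]

x̄ = F·x = [-6, 12]
P̄ = F·P·Fᵀ + Q = [14 -12; -12 51]
y = z − H·x̄ = [23]
S = H·P̄·Hᵀ + R = [375]
K = P̄·Hᵀ·S⁻¹ = [8/375; -43/125]
x' = x̄ + K·y = [-2066/375, 511/125]
P' = (I − K·H)·P̄ = [5186/375 -1156/125; -1156/125 828/125]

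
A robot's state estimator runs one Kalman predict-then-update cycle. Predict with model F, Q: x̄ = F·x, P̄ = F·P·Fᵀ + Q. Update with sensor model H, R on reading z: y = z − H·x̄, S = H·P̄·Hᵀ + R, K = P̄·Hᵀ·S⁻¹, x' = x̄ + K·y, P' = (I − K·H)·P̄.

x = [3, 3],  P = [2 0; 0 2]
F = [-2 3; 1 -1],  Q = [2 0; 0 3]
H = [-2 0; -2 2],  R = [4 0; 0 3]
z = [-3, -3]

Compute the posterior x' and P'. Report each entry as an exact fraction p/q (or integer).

x' = [1143/691, 147/691]
P' = [468/691 354/691; 354/691 693/691]

x̄ = F·x = [3, 0]
P̄ = F·P·Fᵀ + Q = [28 -10; -10 7]
y = z − H·x̄ = [3, 3]
S = H·P̄·Hᵀ + R = [116 152; 152 223]
K = P̄·Hᵀ·S⁻¹ = [-234/691 -76/691; -177/691 226/691]
x' = x̄ + K·y = [1143/691, 147/691]
P' = (I − K·H)·P̄ = [468/691 354/691; 354/691 693/691]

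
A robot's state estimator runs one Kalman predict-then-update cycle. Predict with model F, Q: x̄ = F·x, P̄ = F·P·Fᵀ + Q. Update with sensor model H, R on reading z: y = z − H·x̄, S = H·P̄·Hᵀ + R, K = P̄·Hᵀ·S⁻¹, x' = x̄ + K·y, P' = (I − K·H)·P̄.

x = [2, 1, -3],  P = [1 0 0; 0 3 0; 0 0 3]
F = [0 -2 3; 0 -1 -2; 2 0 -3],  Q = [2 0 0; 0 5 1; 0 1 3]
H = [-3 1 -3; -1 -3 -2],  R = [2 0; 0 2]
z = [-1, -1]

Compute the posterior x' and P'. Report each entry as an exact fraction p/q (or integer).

x̄ = F·x = [-11, 5, 13]
P̄ = F·P·Fᵀ + Q = [41 -12 -27; -12 20 19; -27 19 34]
y = z − H·x̄ = [0, 29]
S = H·P̄·Hᵀ + R = [169 61; 61 407]
K = P̄·Hᵀ·S⁻¹ = [-24967/65062 11575/65062; 4839/65062 -14473/65062; 2582/32531 -8220/32531]
x' = x̄ + K·y = [-380007/65062, -94407/65062, 184523/32531]
P' = (I − K·H)·P̄ = [752149/65062 189739/65062 -336129/32531; 189739/65062 61401/65062 -86249/32531; -336129/32531 -86249/32531 305658/32531]

x' = [-380007/65062, -94407/65062, 184523/32531]
P' = [752149/65062 189739/65062 -336129/32531; 189739/65062 61401/65062 -86249/32531; -336129/32531 -86249/32531 305658/32531]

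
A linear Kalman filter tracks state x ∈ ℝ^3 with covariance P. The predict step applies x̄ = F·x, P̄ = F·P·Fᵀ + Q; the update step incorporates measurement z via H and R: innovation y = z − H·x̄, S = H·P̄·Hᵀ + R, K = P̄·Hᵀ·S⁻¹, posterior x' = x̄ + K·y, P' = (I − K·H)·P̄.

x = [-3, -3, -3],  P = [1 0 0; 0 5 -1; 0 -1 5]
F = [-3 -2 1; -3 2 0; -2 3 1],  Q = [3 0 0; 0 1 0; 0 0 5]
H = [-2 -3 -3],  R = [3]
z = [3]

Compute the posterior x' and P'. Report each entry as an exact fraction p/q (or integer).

x' = [6933/565, 201/565, -5379/565]
P' = [46041/1130 -5934/565 -18843/1130; -5934/565 3172/565 867/565; -18843/1130 867/565 11049/1130]

x̄ = F·x = [12, 3, -6]
P̄ = F·P·Fᵀ + Q = [41 -13 -20; -13 30 34; -20 34 53]
y = z − H·x̄ = [18]
S = H·P̄·Hᵀ + R = [1130]
K = P̄·Hᵀ·S⁻¹ = [17/1130; -83/565; -221/1130]
x' = x̄ + K·y = [6933/565, 201/565, -5379/565]
P' = (I − K·H)·P̄ = [46041/1130 -5934/565 -18843/1130; -5934/565 3172/565 867/565; -18843/1130 867/565 11049/1130]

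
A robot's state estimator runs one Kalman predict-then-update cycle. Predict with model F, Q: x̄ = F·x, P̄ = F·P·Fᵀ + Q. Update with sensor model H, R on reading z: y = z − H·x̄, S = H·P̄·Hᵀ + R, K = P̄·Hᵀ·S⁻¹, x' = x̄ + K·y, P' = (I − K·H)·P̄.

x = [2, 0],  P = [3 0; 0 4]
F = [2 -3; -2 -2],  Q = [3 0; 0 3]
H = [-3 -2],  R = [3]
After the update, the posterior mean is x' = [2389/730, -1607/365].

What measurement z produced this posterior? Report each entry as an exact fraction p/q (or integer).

x̄ = F·x = [4, -4]
P̄ = F·P·Fᵀ + Q = [51 12; 12 31]
S = H·P̄·Hᵀ + R = [730]
K = P̄·Hᵀ·S⁻¹ = [-177/730; -49/365]
x' − x̄ = [-531/730, -147/365] = K·y
y = (KᵀK)⁻¹·Kᵀ·(x' − x̄) = [3]
z = y + H·x̄ = [3] + [-4] = [-1]

z = [-1]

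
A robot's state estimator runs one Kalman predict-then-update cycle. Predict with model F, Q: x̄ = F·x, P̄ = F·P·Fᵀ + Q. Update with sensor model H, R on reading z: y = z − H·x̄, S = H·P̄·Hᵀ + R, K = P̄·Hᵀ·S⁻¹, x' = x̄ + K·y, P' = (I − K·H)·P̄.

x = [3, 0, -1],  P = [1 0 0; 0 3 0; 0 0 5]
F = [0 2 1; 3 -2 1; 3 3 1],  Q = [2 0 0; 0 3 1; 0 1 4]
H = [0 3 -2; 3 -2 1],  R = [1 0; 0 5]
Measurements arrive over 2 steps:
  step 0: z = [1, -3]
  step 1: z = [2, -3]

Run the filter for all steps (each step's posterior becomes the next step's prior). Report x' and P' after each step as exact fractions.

step 0: x̄ = F·x = [-1, 8, 8]
step 0: P̄ = F·P·Fᵀ + Q = [19 -7 23; -7 29 -3; 23 -3 45]
step 0: y = z − H·x̄ = [-7, 8]
step 0: S = H·P̄·Hᵀ + R = [478 -486; -486 571]
step 0: K = P̄·Hᵀ·S⁻¹ = [7427/36742 6185/18371; 13251/36742 3001/18371; 1791/36742 4623/18371]
step 0: x' = x̄ + K·y = [10229/36742, 249195/36742, 355367/36742]
step 0: P' = (I − K·H)·P̄ = [32927/36742 66435/36742 95939/36742; 66435/36742 325339/36742 481383/36742; 95939/36742 481383/36742 721179/36742]
step 1: x̄ = F·x = [853757/36742, -56168/18371, 1133639/36742]
step 1: P̄ = F·P·Fᵀ + Q = [4021551/36742 53125/18371 5766555/36742; 53125/18371 140993/18371 179276/18371; 5766555/36742 179276/18371 8752303/36742]
step 1: y = z − H·x̄ = [1338885/18371, -2014904/18371]
step 1: S = H·P̄·Hᵀ + R = [16640602/18371 -25164869/18371; -25164869/18371 39074019/18371]
step 1: K = P̄·Hᵀ·S⁻¹ = [141047386/922354087 298786328/922354087; 214652938/922354087 139580683/922354087; -119660627/922354087 221953459/922354087]
step 1: x' = x̄ + K·y = [-2117076795/1844708174, -2485050458/922354087, -9212176639/1844708174]
step 1: P' = (I − K·H)·P̄ = [1459969363/1844708174 1250997423/922354087 3611944883/1844708174; 1250997423/922354087 5895524770/922354087 8735960686/922354087; 3611944883/1844708174 8735960686/922354087 26327542685/1844708174]

step 0: x' = [10229/36742, 249195/36742, 355367/36742], P' = [32927/36742 66435/36742 95939/36742; 66435/36742 325339/36742 481383/36742; 95939/36742 481383/36742 721179/36742]
step 1: x' = [-2117076795/1844708174, -2485050458/922354087, -9212176639/1844708174], P' = [1459969363/1844708174 1250997423/922354087 3611944883/1844708174; 1250997423/922354087 5895524770/922354087 8735960686/922354087; 3611944883/1844708174 8735960686/922354087 26327542685/1844708174]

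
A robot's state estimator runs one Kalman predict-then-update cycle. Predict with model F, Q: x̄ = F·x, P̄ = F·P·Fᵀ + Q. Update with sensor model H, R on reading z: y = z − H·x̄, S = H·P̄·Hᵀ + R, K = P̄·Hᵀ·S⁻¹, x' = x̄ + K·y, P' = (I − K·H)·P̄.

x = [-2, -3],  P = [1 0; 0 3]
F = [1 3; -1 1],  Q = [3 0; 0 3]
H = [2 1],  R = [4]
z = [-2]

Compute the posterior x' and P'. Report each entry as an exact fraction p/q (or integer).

x̄ = F·x = [-11, -1]
P̄ = F·P·Fᵀ + Q = [31 8; 8 7]
y = z − H·x̄ = [21]
S = H·P̄·Hᵀ + R = [167]
K = P̄·Hᵀ·S⁻¹ = [70/167; 23/167]
x' = x̄ + K·y = [-367/167, 316/167]
P' = (I − K·H)·P̄ = [277/167 -274/167; -274/167 640/167]

x' = [-367/167, 316/167]
P' = [277/167 -274/167; -274/167 640/167]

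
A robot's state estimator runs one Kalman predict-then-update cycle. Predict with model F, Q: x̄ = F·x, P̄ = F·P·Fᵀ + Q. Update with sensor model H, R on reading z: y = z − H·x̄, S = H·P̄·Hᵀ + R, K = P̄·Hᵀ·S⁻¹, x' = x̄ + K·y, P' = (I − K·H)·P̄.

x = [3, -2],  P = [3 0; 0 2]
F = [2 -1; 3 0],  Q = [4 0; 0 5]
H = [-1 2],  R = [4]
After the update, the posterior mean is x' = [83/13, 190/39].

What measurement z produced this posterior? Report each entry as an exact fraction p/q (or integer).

x̄ = F·x = [8, 9]
P̄ = F·P·Fᵀ + Q = [18 18; 18 32]
S = H·P̄·Hᵀ + R = [78]
K = P̄·Hᵀ·S⁻¹ = [3/13; 23/39]
x' − x̄ = [-21/13, -161/39] = K·y
y = (KᵀK)⁻¹·Kᵀ·(x' − x̄) = [-7]
z = y + H·x̄ = [-7] + [10] = [3]

z = [3]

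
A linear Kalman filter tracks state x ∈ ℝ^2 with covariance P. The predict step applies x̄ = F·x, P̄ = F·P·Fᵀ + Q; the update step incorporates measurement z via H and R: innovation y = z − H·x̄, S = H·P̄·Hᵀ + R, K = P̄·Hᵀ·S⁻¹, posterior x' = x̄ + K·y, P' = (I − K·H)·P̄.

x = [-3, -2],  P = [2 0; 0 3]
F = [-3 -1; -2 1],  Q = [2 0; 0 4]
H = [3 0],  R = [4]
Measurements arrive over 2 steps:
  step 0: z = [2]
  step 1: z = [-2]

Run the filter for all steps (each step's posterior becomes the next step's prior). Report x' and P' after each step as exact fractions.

step 0: x' = [182/211, 7/211], P' = [92/211 36/211; 36/211 2436/211]
step 1: x' = [-12812/17981, -47307/17981], P' = [7804/17981 -3840/17981; -3840/17981 219984/17981]

step 0: x̄ = F·x = [11, 4]
step 0: P̄ = F·P·Fᵀ + Q = [23 9; 9 15]
step 0: y = z − H·x̄ = [-31]
step 0: S = H·P̄·Hᵀ + R = [211]
step 0: K = P̄·Hᵀ·S⁻¹ = [69/211; 27/211]
step 0: x' = x̄ + K·y = [182/211, 7/211]
step 0: P' = (I − K·H)·P̄ = [92/211 36/211; 36/211 2436/211]
step 1: x̄ = F·x = [-553/211, -357/211]
step 1: P̄ = F·P·Fᵀ + Q = [3902/211 -1920/211; -1920/211 3504/211]
step 1: y = z − H·x̄ = [1237/211]
step 1: S = H·P̄·Hᵀ + R = [35962/211]
step 1: K = P̄·Hᵀ·S⁻¹ = [5853/17981; -2880/17981]
step 1: x' = x̄ + K·y = [-12812/17981, -47307/17981]
step 1: P' = (I − K·H)·P̄ = [7804/17981 -3840/17981; -3840/17981 219984/17981]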